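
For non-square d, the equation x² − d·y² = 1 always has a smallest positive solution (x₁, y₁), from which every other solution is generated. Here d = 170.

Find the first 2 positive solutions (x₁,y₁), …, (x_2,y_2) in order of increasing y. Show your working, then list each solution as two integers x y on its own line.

[13; 26] for √170; ℓ=1 ⇒ convergent index 1
a_0=13:  p_0=13·1+0=13,  q_0=13·0+1=1
a_1=26:  p_1=26·13+1=339,  q_1=26·1+0=26
fundamental: x₁=339, y₁=26  (since 114921 − 170·676 = 1)
n=2: (339,26)∘(339,26) = (339·339+170·26·26, 339·26+26·339) = (229841,17628)

339 26
229841 17628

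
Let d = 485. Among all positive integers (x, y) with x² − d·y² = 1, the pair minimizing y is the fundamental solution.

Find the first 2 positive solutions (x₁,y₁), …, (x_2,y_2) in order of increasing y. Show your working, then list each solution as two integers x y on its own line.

969 44
1877921 85272

[22; 44] for √485; ℓ=1 ⇒ convergent index 1
a_0=22:  p_0=22·1+0=22,  q_0=22·0+1=1
a_1=44:  p_1=44·22+1=969,  q_1=44·1+0=44
→ (969, 44).  Check: 969²=938961, 485·44²=938960, difference 1.
n=2: (969,44)∘(969,44) = (969·969+485·44·44, 969·44+44·969) = (1877921,85272)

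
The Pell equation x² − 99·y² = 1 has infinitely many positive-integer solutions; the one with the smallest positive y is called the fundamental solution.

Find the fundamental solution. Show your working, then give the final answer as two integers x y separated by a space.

10 1

√99 = [9; 1,18, …], period ℓ=2 (even) → k=1
i=0: a=9 ⇒ p=9, q=1
i=1: a=1 ⇒ p=10, q=1
(x₁, y₁) = (10, 1);  10² − 99·1² = 1 ✓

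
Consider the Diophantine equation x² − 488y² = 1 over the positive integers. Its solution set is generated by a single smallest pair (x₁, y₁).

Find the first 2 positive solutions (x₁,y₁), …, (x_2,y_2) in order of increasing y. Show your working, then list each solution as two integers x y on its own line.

243 11
118097 5346

[22; 11,44] for √488; ℓ=2 ⇒ convergent index 1
k=0  a_k=22  p_k/q_k = 22/1
k=1  a_k=11  p_k/q_k = 243/11
fundamental: x₁=243, y₁=11  (since 59049 − 488·121 = 1)
n=2: (243,11)∘(243,11) = (243·243+488·11·11, 243·11+11·243) = (118097,5346)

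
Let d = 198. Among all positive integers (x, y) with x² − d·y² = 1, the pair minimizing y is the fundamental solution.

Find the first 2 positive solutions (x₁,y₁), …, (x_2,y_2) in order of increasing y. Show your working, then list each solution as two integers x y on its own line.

d=198: √d = [14; 14,28] (ℓ=2, even), read p_1/q_1
step 0: (14, 1)  from 14·(1,0) + (0,1)
step 1: (197, 14)  from 14·(14,1) + (1,0)
fundamental: x₁=197, y₁=14  (since 38809 − 198·196 = 1)
(197+14√198)^2 = 77617 + 5516√198

197 14
77617 5516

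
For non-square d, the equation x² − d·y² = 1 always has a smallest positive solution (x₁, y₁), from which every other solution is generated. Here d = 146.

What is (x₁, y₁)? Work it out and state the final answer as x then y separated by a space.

145 12

[12; 12,24] for √146; ℓ=2 ⇒ convergent index 1
a_0=12:  p_0=12·1+0=12,  q_0=12·0+1=1
a_1=12:  p_1=12·12+1=145,  q_1=12·1+0=12
(x₁, y₁) = (145, 12);  145² − 146·12² = 1 ✓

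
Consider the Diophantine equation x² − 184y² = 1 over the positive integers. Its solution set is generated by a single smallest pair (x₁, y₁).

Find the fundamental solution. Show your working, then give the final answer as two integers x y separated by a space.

√184 = [13; 1,1,3,2,1,2,1,2,3,1,1,26, …], period ℓ=12 (even) → k=11
a_0=13:  p_0=13·1+0=13,  q_0=13·0+1=1
…
a_2=1:  p_2=1·14+13=27,  q_2=1·1+1=2
…
a_5=1:  p_5=1·217+95=312,  q_5=1·16+7=23
…
a_7=1:  p_7=1·841+312=1153,  q_7=1·62+23=85
a_8=2:  p_8=2·1153+841=3147,  q_8=2·85+62=232
…
a_10=1:  p_10=1·10594+3147=13741,  q_10=1·781+232=1013
a_11=1:  p_11=1·13741+10594=24335,  q_11=1·1013+781=1794
→ (24335, 1794).  Check: 24335²=592192225, 184·1794²=592192224, difference 1.

24335 1794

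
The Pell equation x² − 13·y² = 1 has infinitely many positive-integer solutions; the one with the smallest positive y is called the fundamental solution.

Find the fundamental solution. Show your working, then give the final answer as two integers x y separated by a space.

649 180

√13 → a₀=3, period (1,1,1,1,6); ℓ=5 odd so k=9
i=0: a=3 ⇒ p=3, q=1
…
i=2: a=1 ⇒ p=7, q=2
i=3: a=1 ⇒ p=11, q=3
…
i=5: a=6 ⇒ p=119, q=33
i=6: a=1 ⇒ p=137, q=38
i=7: a=1 ⇒ p=256, q=71
i=8: a=1 ⇒ p=393, q=109
i=9: a=1 ⇒ p=649, q=180
→ (649, 180).  Check: 649²=421201, 13·180²=421200, difference 1.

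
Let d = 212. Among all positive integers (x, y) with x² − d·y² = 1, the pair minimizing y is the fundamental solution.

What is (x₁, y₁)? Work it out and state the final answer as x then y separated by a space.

[14; 1,1,3,1,1,…,1,1,28] for √212; ℓ=14 ⇒ convergent index 13
k=0  a_k=14  p_k/q_k = 14/1
k=1  a_k=1  p_k/q_k = 15/1
k=2  a_k=1  p_k/q_k = 29/2
…
k=4  a_k=1  p_k/q_k = 131/9
k=5  a_k=1  p_k/q_k = 233/16
k=6  a_k=1  p_k/q_k = 364/25
k=7  a_k=6  p_k/q_k = 2417/166
k=8  a_k=1  p_k/q_k = 2781/191
k=9  a_k=1  p_k/q_k = 5198/357
k=10  a_k=1  p_k/q_k = 7979/548
…
k=12  a_k=1  p_k/q_k = 37114/2549
k=13  a_k=1  p_k/q_k = 66249/4550
(x₁, y₁) = (66249, 4550);  66249² − 212·4550² = 1 ✓

66249 4550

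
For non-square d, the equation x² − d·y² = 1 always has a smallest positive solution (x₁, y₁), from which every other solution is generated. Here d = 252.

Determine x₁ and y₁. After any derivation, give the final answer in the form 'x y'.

127 8

√252 = [15; 1,6,1,30, …], period ℓ=4 (even) → k=3
k=0  a_k=15  p_k/q_k = 15/1
k=1  a_k=1  p_k/q_k = 16/1
k=2  a_k=6  p_k/q_k = 111/7
k=3  a_k=1  p_k/q_k = 127/8
(x₁, y₁) = (127, 8);  127² − 252·8² = 1 ✓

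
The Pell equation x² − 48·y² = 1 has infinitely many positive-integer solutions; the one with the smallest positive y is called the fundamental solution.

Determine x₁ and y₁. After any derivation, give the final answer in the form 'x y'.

[6; 1,12] for √48; ℓ=2 ⇒ convergent index 1
step 0: (6, 1)  from 6·(1,0) + (0,1)
step 1: (7, 1)  from 1·(6,1) + (1,0)
(x₁, y₁) = (7, 1);  7² − 48·1² = 1 ✓

7 1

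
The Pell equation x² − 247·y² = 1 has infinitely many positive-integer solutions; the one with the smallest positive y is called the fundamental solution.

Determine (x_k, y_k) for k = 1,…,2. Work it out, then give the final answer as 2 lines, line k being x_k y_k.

√247 → a₀=15, period (1,2,1,1,9,1,9,1,1,2,1,30); ℓ=12 even so k=11
a_0=15:  p_0=15·1+0=15,  q_0=15·0+1=1
a_1=1:  p_1=1·15+1=16,  q_1=1·1+0=1
…
a_3=1:  p_3=1·47+16=63,  q_3=1·3+1=4
…
a_7=9:  p_7=9·1163+1053=11520,  q_7=9·74+67=733
…
a_9=1:  p_9=1·12683+11520=24203,  q_9=1·807+733=1540
a_10=2:  p_10=2·24203+12683=61089,  q_10=2·1540+807=3887
a_11=1:  p_11=1·61089+24203=85292,  q_11=1·3887+1540=5427
fundamental: x₁=85292, y₁=5427  (since 7274725264 − 247·29452329 = 1)
k=2:  x_2 = 85292·85292+247·5427·5427 = 14549450527,  y_2 = 85292·5427+5427·85292 = 925759368

85292 5427
14549450527 925759368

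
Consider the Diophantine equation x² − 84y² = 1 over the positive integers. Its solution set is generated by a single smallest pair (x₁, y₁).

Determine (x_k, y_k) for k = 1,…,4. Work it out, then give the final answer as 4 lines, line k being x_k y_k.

d=84: √d = [9; 6,18] (ℓ=2, even), read p_1/q_1
a_0=9:  p_0=9·1+0=9,  q_0=9·0+1=1
a_1=6:  p_1=6·9+1=55,  q_1=6·1+0=6
fundamental: x₁=55, y₁=6  (since 3025 − 84·36 = 1)
n=2: (55,6)∘(55,6) = (55·55+84·6·6, 55·6+6·55) = (6049,660)
n=3: (6049,660)∘(55,6) = (55·6049+84·6·660, 55·660+6·6049) = (665335,72594)
n=4: (665335,72594)∘(55,6) = (55·665335+84·6·72594, 55·72594+6·665335) = (73180801,7984680)

55 6
6049 660
665335 72594
73180801 7984680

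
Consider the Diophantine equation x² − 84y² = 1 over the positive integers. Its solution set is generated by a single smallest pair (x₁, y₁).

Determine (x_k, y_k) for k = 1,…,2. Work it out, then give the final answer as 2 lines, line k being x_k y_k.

55 6
6049 660

√84 = [9; 6,18, …], period ℓ=2 (even) → k=1
a_0=9:  p_0=9·1+0=9,  q_0=9·0+1=1
a_1=6:  p_1=6·9+1=55,  q_1=6·1+0=6
→ (55, 6).  Check: 55²=3025, 84·6²=3024, difference 1.
k=2:  x_2 = 55·55+84·6·6 = 6049,  y_2 = 55·6+6·55 = 660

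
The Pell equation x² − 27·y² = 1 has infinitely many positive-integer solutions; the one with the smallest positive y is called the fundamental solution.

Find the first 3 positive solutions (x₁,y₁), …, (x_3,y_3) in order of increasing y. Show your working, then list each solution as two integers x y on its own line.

√27 = [5; 5,10, …], period ℓ=2 (even) → k=1
a_0=5:  p_0=5·1+0=5,  q_0=5·0+1=1
a_1=5:  p_1=5·5+1=26,  q_1=5·1+0=5
(x₁, y₁) = (26, 5);  26² − 27·5² = 1 ✓
k=2:  x_2 = 26·26+27·5·5 = 1351,  y_2 = 26·5+5·26 = 260
k=3:  x_3 = 26·1351+27·5·260 = 70226,  y_3 = 26·260+5·1351 = 13515

26 5
1351 260
70226 13515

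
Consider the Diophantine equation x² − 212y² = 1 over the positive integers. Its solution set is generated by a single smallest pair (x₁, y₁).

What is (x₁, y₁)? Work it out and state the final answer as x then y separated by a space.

66249 4550

[14; 1,1,3,1,1,…,1,1,28] for √212; ℓ=14 ⇒ convergent index 13
step 0: (14, 1)  from 14·(1,0) + (0,1)
step 1: (15, 1)  from 1·(14,1) + (1,0)
…
step 4: (131, 9)  from 1·(102,7) + (29,2)
step 5: (233, 16)  from 1·(131,9) + (102,7)
step 6: (364, 25)  from 1·(233,16) + (131,9)
…
step 9: (5198, 357)  from 1·(2781,191) + (2417,166)
step 10: (7979, 548)  from 1·(5198,357) + (2781,191)
step 11: (29135, 2001)  from 3·(7979,548) + (5198,357)
step 12: (37114, 2549)  from 1·(29135,2001) + (7979,548)
step 13: (66249, 4550)  from 1·(37114,2549) + (29135,2001)
(x₁, y₁) = (66249, 4550);  66249² − 212·4550² = 1 ✓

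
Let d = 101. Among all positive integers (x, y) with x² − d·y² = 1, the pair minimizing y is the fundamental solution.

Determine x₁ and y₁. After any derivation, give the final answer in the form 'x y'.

201 20

d=101: √d = [10; 20] (ℓ=1, odd), read p_1/q_1
i=0: a=10 ⇒ p=10, q=1
i=1: a=20 ⇒ p=201, q=20
(x₁, y₁) = (201, 20);  201² − 101·20² = 1 ✓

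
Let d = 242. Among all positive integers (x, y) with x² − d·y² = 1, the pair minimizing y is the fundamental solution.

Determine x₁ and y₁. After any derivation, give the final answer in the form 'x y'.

19601 1260

√242 = [15; 1,1,3,1,14,1,3,1,1,30, …], period ℓ=10 (even) → k=9
step 0: (15, 1)  from 15·(1,0) + (0,1)
step 1: (16, 1)  from 1·(15,1) + (1,0)
step 2: (31, 2)  from 1·(16,1) + (15,1)
step 3: (109, 7)  from 3·(31,2) + (16,1)
step 4: (140, 9)  from 1·(109,7) + (31,2)
…
step 7: (8696, 559)  from 3·(2209,142) + (2069,133)
step 8: (10905, 701)  from 1·(8696,559) + (2209,142)
step 9: (19601, 1260)  from 1·(10905,701) + (8696,559)
→ (19601, 1260).  Check: 19601²=384199201, 242·1260²=384199200, difference 1.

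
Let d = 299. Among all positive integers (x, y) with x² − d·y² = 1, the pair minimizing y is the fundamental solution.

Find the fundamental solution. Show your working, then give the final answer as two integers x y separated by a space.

[17; 3,2,3,34] for √299; ℓ=4 ⇒ convergent index 3
k=0  a_k=17  p_k/q_k = 17/1
k=1  a_k=3  p_k/q_k = 52/3
k=2  a_k=2  p_k/q_k = 121/7
k=3  a_k=3  p_k/q_k = 415/24
→ (415, 24).  Check: 415²=172225, 299·24²=172224, difference 1.

415 24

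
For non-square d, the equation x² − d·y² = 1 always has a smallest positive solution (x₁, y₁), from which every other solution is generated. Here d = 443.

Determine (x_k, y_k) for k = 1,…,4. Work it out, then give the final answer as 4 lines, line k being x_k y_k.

442 21
390727 18564
345402226 16410555
305335177057 14506912056

d=443: √d = [21; 21,42] (ℓ=2, even), read p_1/q_1
i=0: a=21 ⇒ p=21, q=1
i=1: a=21 ⇒ p=442, q=21
fundamental: x₁=442, y₁=21  (since 195364 − 443·441 = 1)
k=2:  x_2 = 442·442+443·21·21 = 390727,  y_2 = 442·21+21·442 = 18564
k=3:  x_3 = 442·390727+443·21·18564 = 345402226,  y_3 = 442·18564+21·390727 = 16410555
k=4:  x_4 = 442·345402226+443·21·16410555 = 305335177057,  y_4 = 442·16410555+21·345402226 = 14506912056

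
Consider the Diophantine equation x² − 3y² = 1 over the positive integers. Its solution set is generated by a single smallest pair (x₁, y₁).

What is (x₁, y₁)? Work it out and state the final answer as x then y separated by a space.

√3 → a₀=1, period (1,2); ℓ=2 even so k=1
i=0: a=1 ⇒ p=1, q=1
i=1: a=1 ⇒ p=2, q=1
fundamental: x₁=2, y₁=1  (since 4 − 3·1 = 1)

2 1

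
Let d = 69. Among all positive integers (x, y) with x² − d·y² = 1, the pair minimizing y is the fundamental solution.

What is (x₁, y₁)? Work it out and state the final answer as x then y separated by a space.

√69 = [8; 3,3,1,4,1,3,3,16, …], period ℓ=8 (even) → k=7
a_0=8:  p_0=8·1+0=8,  q_0=8·0+1=1
a_1=3:  p_1=3·8+1=25,  q_1=3·1+0=3
a_2=3:  p_2=3·25+8=83,  q_2=3·3+1=10
a_3=1:  p_3=1·83+25=108,  q_3=1·10+3=13
a_4=4:  p_4=4·108+83=515,  q_4=4·13+10=62
a_5=1:  p_5=1·515+108=623,  q_5=1·62+13=75
a_6=3:  p_6=3·623+515=2384,  q_6=3·75+62=287
a_7=3:  p_7=3·2384+623=7775,  q_7=3·287+75=936
→ (7775, 936).  Check: 7775²=60450625, 69·936²=60450624, difference 1.

7775 936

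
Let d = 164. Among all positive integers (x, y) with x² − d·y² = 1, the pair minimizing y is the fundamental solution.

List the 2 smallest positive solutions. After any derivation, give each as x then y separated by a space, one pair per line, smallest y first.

2049 160
8396801 655680

√164 → a₀=12, period (1,4,6,4,1,24); ℓ=6 even so k=5
k=0  a_k=12  p_k/q_k = 12/1
…
k=2  a_k=4  p_k/q_k = 64/5
k=3  a_k=6  p_k/q_k = 397/31
k=4  a_k=4  p_k/q_k = 1652/129
k=5  a_k=1  p_k/q_k = 2049/160
(x₁, y₁) = (2049, 160);  2049² − 164·160² = 1 ✓
(x_2, y_2) = (2049·2049 + 164·160·160, 2049·160 + 160·2049) = (8396801, 655680)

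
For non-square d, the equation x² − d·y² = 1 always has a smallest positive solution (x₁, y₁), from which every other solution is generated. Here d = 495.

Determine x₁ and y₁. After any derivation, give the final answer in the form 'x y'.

√495 = [22; 4,44, …], period ℓ=2 (even) → k=1
i=0: a=22 ⇒ p=22, q=1
i=1: a=4 ⇒ p=89, q=4
fundamental: x₁=89, y₁=4  (since 7921 − 495·16 = 1)

89 4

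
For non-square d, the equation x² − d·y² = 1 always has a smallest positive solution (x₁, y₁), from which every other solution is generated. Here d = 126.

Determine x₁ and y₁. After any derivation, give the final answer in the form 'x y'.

[11; 4,2,4,22] for √126; ℓ=4 ⇒ convergent index 3
step 0: (11, 1)  from 11·(1,0) + (0,1)
…
step 2: (101, 9)  from 2·(45,4) + (11,1)
step 3: (449, 40)  from 4·(101,9) + (45,4)
(x₁, y₁) = (449, 40);  449² − 126·40² = 1 ✓

449 40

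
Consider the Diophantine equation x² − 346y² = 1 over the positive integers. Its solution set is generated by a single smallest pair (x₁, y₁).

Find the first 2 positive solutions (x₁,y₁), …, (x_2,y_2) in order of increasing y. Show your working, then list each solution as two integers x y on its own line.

17299 930
598510801 32176140

d=346: √d = [18; 1,1,1,1,36] (ℓ=5, odd), read p_9/q_9
i=0: a=18 ⇒ p=18, q=1
…
i=2: a=1 ⇒ p=37, q=2
i=3: a=1 ⇒ p=56, q=3
…
i=5: a=36 ⇒ p=3404, q=183
i=6: a=1 ⇒ p=3497, q=188
i=7: a=1 ⇒ p=6901, q=371
i=8: a=1 ⇒ p=10398, q=559
i=9: a=1 ⇒ p=17299, q=930
→ (17299, 930).  Check: 17299²=299255401, 346·930²=299255400, difference 1.
k=2:  x_2 = 17299·17299+346·930·930 = 598510801,  y_2 = 17299·930+930·17299 = 32176140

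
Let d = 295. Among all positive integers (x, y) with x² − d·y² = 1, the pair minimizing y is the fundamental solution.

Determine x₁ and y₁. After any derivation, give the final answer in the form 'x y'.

√295 → a₀=17, period (5,1,2,3,2,6,2,3,2,1,5,34); ℓ=12 even so k=11
a_0=17:  p_0=17·1+0=17,  q_0=17·0+1=1
…
a_4=3:  p_4=3·292+103=979,  q_4=3·17+6=57
…
a_8=3:  p_8=3·31208+14479=108103,  q_8=3·1817+843=6294
…
a_10=1:  p_10=1·247414+108103=355517,  q_10=1·14405+6294=20699
a_11=5:  p_11=5·355517+247414=2024999,  q_11=5·20699+14405=117900
fundamental: x₁=2024999, y₁=117900  (since 4100620950001 − 295·13900410000 = 1)

2024999 117900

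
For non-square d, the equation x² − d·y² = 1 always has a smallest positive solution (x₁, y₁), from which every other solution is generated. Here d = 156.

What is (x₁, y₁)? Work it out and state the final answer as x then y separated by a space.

√156 → a₀=12, period (2,24); ℓ=2 even so k=1
step 0: (12, 1)  from 12·(1,0) + (0,1)
step 1: (25, 2)  from 2·(12,1) + (1,0)
fundamental: x₁=25, y₁=2  (since 625 − 156·4 = 1)

25 2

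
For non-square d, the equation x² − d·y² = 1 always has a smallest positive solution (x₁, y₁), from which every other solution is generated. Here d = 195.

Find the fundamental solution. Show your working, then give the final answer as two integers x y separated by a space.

[13; 1,26] for √195; ℓ=2 ⇒ convergent index 1
i=0: a=13 ⇒ p=13, q=1
i=1: a=1 ⇒ p=14, q=1
(x₁, y₁) = (14, 1);  14² − 195·1² = 1 ✓

14 1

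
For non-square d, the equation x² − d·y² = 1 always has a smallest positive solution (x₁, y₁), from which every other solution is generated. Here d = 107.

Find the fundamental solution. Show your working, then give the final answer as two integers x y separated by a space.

962 93

√107 → a₀=10, period (2,1,9,1,2,20); ℓ=6 even so k=5
a_0=10:  p_0=10·1+0=10,  q_0=10·0+1=1
a_1=2:  p_1=2·10+1=21,  q_1=2·1+0=2
a_2=1:  p_2=1·21+10=31,  q_2=1·2+1=3
…
a_4=1:  p_4=1·300+31=331,  q_4=1·29+3=32
a_5=2:  p_5=2·331+300=962,  q_5=2·32+29=93
fundamental: x₁=962, y₁=93  (since 925444 − 107·8649 = 1)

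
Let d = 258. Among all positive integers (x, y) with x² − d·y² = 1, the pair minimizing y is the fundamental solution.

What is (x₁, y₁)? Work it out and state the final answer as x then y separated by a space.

257 16

d=258: √d = [16; 16,32] (ℓ=2, even), read p_1/q_1
i=0: a=16 ⇒ p=16, q=1
i=1: a=16 ⇒ p=257, q=16
→ (257, 16).  Check: 257²=66049, 258·16²=66048, difference 1.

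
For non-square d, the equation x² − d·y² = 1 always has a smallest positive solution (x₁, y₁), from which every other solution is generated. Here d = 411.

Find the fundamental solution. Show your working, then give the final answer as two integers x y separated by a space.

49730 2453

d=411: √d = [20; 3,1,1,1,19,1,1,1,3,40] (ℓ=10, even), read p_9/q_9
i=0: a=20 ⇒ p=20, q=1
…
i=3: a=1 ⇒ p=142, q=7
…
i=8: a=1 ⇒ p=13583, q=670
i=9: a=3 ⇒ p=49730, q=2453
fundamental: x₁=49730, y₁=2453  (since 2473072900 − 411·6017209 = 1)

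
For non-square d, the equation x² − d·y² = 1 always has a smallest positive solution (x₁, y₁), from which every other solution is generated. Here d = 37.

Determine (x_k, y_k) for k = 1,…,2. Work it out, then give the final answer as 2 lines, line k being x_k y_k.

d=37: √d = [6; 12] (ℓ=1, odd), read p_1/q_1
a_0=6:  p_0=6·1+0=6,  q_0=6·0+1=1
a_1=12:  p_1=12·6+1=73,  q_1=12·1+0=12
→ (73, 12).  Check: 73²=5329, 37·12²=5328, difference 1.
k=2:  x_2 = 73·73+37·12·12 = 10657,  y_2 = 73·12+12·73 = 1752

73 12
10657 1752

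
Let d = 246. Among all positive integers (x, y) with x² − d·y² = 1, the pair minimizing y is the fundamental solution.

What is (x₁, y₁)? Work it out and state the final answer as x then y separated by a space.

88805 5662

[15; 1,2,5,1,14,1,5,2,1,30] for √246; ℓ=10 ⇒ convergent index 9
a_0=15:  p_0=15·1+0=15,  q_0=15·0+1=1
a_1=1:  p_1=1·15+1=16,  q_1=1·1+0=1
a_2=2:  p_2=2·16+15=47,  q_2=2·1+1=3
a_3=5:  p_3=5·47+16=251,  q_3=5·3+1=16
a_4=1:  p_4=1·251+47=298,  q_4=1·16+3=19
a_5=14:  p_5=14·298+251=4423,  q_5=14·19+16=282
a_6=1:  p_6=1·4423+298=4721,  q_6=1·282+19=301
a_7=5:  p_7=5·4721+4423=28028,  q_7=5·301+282=1787
a_8=2:  p_8=2·28028+4721=60777,  q_8=2·1787+301=3875
a_9=1:  p_9=1·60777+28028=88805,  q_9=1·3875+1787=5662
fundamental: x₁=88805, y₁=5662  (since 7886328025 − 246·32058244 = 1)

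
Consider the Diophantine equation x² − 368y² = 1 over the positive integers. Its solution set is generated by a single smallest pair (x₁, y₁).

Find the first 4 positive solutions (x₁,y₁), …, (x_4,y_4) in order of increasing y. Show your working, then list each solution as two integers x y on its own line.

[19; 5,2,5,38] for √368; ℓ=4 ⇒ convergent index 3
k=0  a_k=19  p_k/q_k = 19/1
k=1  a_k=5  p_k/q_k = 96/5
k=2  a_k=2  p_k/q_k = 211/11
k=3  a_k=5  p_k/q_k = 1151/60
fundamental: x₁=1151, y₁=60  (since 1324801 − 368·3600 = 1)
(1151+60√368)^2 = 2649601 + 138120√368
(1151+60√368)^3 = 6099380351 + 317952180√368
(1151+60√368)^4 = 14040770918401 + 731925780240√368

1151 60
2649601 138120
6099380351 317952180
14040770918401 731925780240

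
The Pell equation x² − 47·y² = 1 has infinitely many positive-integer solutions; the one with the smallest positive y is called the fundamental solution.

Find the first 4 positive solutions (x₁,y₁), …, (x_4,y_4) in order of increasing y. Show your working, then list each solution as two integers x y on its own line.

48 7
4607 672
442224 64505
42448897 6191808

√47 = [6; 1,5,1,12, …], period ℓ=4 (even) → k=3
a_0=6:  p_0=6·1+0=6,  q_0=6·0+1=1
…
a_2=5:  p_2=5·7+6=41,  q_2=5·1+1=6
a_3=1:  p_3=1·41+7=48,  q_3=1·6+1=7
(x₁, y₁) = (48, 7);  48² − 47·7² = 1 ✓
n=2: (48,7)∘(48,7) = (48·48+47·7·7, 48·7+7·48) = (4607,672)
n=3: (4607,672)∘(48,7) = (48·4607+47·7·672, 48·672+7·4607) = (442224,64505)
n=4: (442224,64505)∘(48,7) = (48·442224+47·7·64505, 48·64505+7·442224) = (42448897,6191808)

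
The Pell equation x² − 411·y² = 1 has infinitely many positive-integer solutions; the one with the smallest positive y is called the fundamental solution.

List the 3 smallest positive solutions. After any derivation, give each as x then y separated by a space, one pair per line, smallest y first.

√411 = [20; 3,1,1,1,19,1,1,1,3,40, …], period ℓ=10 (even) → k=9
i=0: a=20 ⇒ p=20, q=1
…
i=2: a=1 ⇒ p=81, q=4
…
i=4: a=1 ⇒ p=223, q=11
i=5: a=19 ⇒ p=4379, q=216
i=6: a=1 ⇒ p=4602, q=227
i=7: a=1 ⇒ p=8981, q=443
i=8: a=1 ⇒ p=13583, q=670
i=9: a=3 ⇒ p=49730, q=2453
→ (49730, 2453).  Check: 49730²=2473072900, 411·2453²=2473072899, difference 1.
k=2:  x_2 = 49730·49730+411·2453·2453 = 4946145799,  y_2 = 49730·2453+2453·49730 = 243975380
k=3:  x_3 = 49730·4946145799+411·2453·243975380 = 491943661118810,  y_3 = 49730·243975380+2453·4946145799 = 24265791292347

49730 2453
4946145799 243975380
491943661118810 24265791292347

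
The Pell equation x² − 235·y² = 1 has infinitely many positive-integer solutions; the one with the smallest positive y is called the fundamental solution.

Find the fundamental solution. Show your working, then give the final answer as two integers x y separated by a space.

d=235: √d = [15; 3,30] (ℓ=2, even), read p_1/q_1
a_0=15:  p_0=15·1+0=15,  q_0=15·0+1=1
a_1=3:  p_1=3·15+1=46,  q_1=3·1+0=3
(x₁, y₁) = (46, 3);  46² − 235·3² = 1 ✓

46 3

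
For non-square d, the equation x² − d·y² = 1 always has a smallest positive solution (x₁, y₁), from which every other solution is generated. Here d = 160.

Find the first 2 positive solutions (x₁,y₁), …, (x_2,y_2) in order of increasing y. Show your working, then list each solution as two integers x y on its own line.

√160 = [12; 1,1,1,5,1,1,1,24, …], period ℓ=8 (even) → k=7
k=0  a_k=12  p_k/q_k = 12/1
k=1  a_k=1  p_k/q_k = 13/1
k=2  a_k=1  p_k/q_k = 25/2
…
k=6  a_k=1  p_k/q_k = 468/37
k=7  a_k=1  p_k/q_k = 721/57
fundamental: x₁=721, y₁=57  (since 519841 − 160·3249 = 1)
k=2:  x_2 = 721·721+160·57·57 = 1039681,  y_2 = 721·57+57·721 = 82194

721 57
1039681 82194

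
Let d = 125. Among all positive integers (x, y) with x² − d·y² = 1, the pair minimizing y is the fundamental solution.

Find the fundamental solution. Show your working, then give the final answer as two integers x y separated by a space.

930249 83204

√125 = [11; 5,1,1,5,22, …], period ℓ=5 (odd) → k=9
k=0  a_k=11  p_k/q_k = 11/1
k=1  a_k=5  p_k/q_k = 56/5
k=2  a_k=1  p_k/q_k = 67/6
k=3  a_k=1  p_k/q_k = 123/11
k=4  a_k=5  p_k/q_k = 682/61
k=5  a_k=22  p_k/q_k = 15127/1353
k=6  a_k=5  p_k/q_k = 76317/6826
k=7  a_k=1  p_k/q_k = 91444/8179
k=8  a_k=1  p_k/q_k = 167761/15005
k=9  a_k=5  p_k/q_k = 930249/83204
→ (930249, 83204).  Check: 930249²=865363202001, 125·83204²=865363202000, difference 1.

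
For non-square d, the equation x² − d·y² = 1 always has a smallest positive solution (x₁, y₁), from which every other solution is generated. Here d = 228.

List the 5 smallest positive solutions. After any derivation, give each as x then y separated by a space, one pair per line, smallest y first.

151 10
45601 3020
13771351 912030
4158902401 275430040
1255974753751 83178960050

d=228: √d = [15; 10,30] (ℓ=2, even), read p_1/q_1
i=0: a=15 ⇒ p=15, q=1
i=1: a=10 ⇒ p=151, q=10
→ (151, 10).  Check: 151²=22801, 228·10²=22800, difference 1.
k=2:  x_2 = 151·151+228·10·10 = 45601,  y_2 = 151·10+10·151 = 3020
k=3:  x_3 = 151·45601+228·10·3020 = 13771351,  y_3 = 151·3020+10·45601 = 912030
k=4:  x_4 = 151·13771351+228·10·912030 = 4158902401,  y_4 = 151·912030+10·13771351 = 275430040
k=5:  x_5 = 151·4158902401+228·10·275430040 = 1255974753751,  y_5 = 151·275430040+10·4158902401 = 83178960050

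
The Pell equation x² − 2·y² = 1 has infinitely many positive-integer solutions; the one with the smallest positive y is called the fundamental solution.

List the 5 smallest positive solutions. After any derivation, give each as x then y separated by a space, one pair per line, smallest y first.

3 2
17 12
99 70
577 408
3363 2378

√2 → a₀=1, period (2); ℓ=1 odd so k=1
a_0=1:  p_0=1·1+0=1,  q_0=1·0+1=1
a_1=2:  p_1=2·1+1=3,  q_1=2·1+0=2
→ (3, 2).  Check: 3²=9, 2·2²=8, difference 1.
n=2: (3,2)∘(3,2) = (3·3+2·2·2, 3·2+2·3) = (17,12)
n=3: (17,12)∘(3,2) = (3·17+2·2·12, 3·12+2·17) = (99,70)
n=4: (99,70)∘(3,2) = (3·99+2·2·70, 3·70+2·99) = (577,408)
n=5: (577,408)∘(3,2) = (3·577+2·2·408, 3·408+2·577) = (3363,2378)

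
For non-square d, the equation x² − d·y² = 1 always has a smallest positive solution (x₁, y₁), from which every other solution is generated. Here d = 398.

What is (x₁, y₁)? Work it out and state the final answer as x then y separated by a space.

√398 → a₀=19, period (1,18,1,38); ℓ=4 even so k=3
step 0: (19, 1)  from 19·(1,0) + (0,1)
step 1: (20, 1)  from 1·(19,1) + (1,0)
step 2: (379, 19)  from 18·(20,1) + (19,1)
step 3: (399, 20)  from 1·(379,19) + (20,1)
fundamental: x₁=399, y₁=20  (since 159201 − 398·400 = 1)

399 20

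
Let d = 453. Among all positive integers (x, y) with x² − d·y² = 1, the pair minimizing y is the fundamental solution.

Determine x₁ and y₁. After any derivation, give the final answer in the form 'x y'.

1653751 77700

√453 → a₀=21, period (3,1,1,10,14,10,1,1,3,42); ℓ=10 even so k=9
a_0=21:  p_0=21·1+0=21,  q_0=21·0+1=1
…
a_4=10:  p_4=10·149+85=1575,  q_4=10·7+4=74
…
a_8=1:  p_8=1·245764+223565=469329,  q_8=1·11547+10504=22051
a_9=3:  p_9=3·469329+245764=1653751,  q_9=3·22051+11547=77700
→ (1653751, 77700).  Check: 1653751²=2734892370001, 453·77700²=2734892370000, difference 1.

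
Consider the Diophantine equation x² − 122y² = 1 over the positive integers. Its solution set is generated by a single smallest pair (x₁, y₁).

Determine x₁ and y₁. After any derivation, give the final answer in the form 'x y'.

243 22

√122 → a₀=11, period (22); ℓ=1 odd so k=1
step 0: (11, 1)  from 11·(1,0) + (0,1)
step 1: (243, 22)  from 22·(11,1) + (1,0)
fundamental: x₁=243, y₁=22  (since 59049 − 122·484 = 1)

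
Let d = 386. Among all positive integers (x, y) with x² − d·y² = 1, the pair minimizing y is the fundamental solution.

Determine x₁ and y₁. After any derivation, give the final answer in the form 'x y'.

111555 5678

√386 → a₀=19, period (1,1,1,4,1,18,1,4,1,1,1,38); ℓ=12 even so k=11
step 0: (19, 1)  from 19·(1,0) + (0,1)
…
step 2: (39, 2)  from 1·(20,1) + (19,1)
step 3: (59, 3)  from 1·(39,2) + (20,1)
step 4: (275, 14)  from 4·(59,3) + (39,2)
step 5: (334, 17)  from 1·(275,14) + (59,3)
…
step 8: (32771, 1668)  from 4·(6621,337) + (6287,320)
step 9: (39392, 2005)  from 1·(32771,1668) + (6621,337)
step 10: (72163, 3673)  from 1·(39392,2005) + (32771,1668)
step 11: (111555, 5678)  from 1·(72163,3673) + (39392,2005)
→ (111555, 5678).  Check: 111555²=12444518025, 386·5678²=12444518024, difference 1.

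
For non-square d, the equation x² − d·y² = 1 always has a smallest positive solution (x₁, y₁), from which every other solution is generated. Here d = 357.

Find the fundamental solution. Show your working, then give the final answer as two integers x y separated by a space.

3401 180

d=357: √d = [18; 1,8,2,8,1,36] (ℓ=6, even), read p_5/q_5
k=0  a_k=18  p_k/q_k = 18/1
k=1  a_k=1  p_k/q_k = 19/1
…
k=3  a_k=2  p_k/q_k = 359/19
k=4  a_k=8  p_k/q_k = 3042/161
k=5  a_k=1  p_k/q_k = 3401/180
fundamental: x₁=3401, y₁=180  (since 11566801 − 357·32400 = 1)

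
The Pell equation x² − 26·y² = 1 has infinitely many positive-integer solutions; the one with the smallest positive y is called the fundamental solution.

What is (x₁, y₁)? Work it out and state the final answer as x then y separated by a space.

√26 = [5; 10, …], period ℓ=1 (odd) → k=1
step 0: (5, 1)  from 5·(1,0) + (0,1)
step 1: (51, 10)  from 10·(5,1) + (1,0)
→ (51, 10).  Check: 51²=2601, 26·10²=2600, difference 1.

51 10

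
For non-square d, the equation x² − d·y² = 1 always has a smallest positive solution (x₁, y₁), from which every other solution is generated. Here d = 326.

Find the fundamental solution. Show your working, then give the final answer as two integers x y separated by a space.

325 18

√326 = [18; 18,36, …], period ℓ=2 (even) → k=1
i=0: a=18 ⇒ p=18, q=1
i=1: a=18 ⇒ p=325, q=18
fundamental: x₁=325, y₁=18  (since 105625 − 326·324 = 1)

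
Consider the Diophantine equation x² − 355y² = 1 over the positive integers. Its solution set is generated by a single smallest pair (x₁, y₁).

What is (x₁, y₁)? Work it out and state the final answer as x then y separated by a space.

√355 → a₀=18, period (1,5,3,3,1,6,1,3,3,5,1,36); ℓ=12 even so k=11
i=0: a=18 ⇒ p=18, q=1
i=1: a=1 ⇒ p=19, q=1
i=2: a=5 ⇒ p=113, q=6
…
i=4: a=3 ⇒ p=1187, q=63
…
i=7: a=1 ⇒ p=12002, q=637
i=8: a=3 ⇒ p=46463, q=2466
i=9: a=3 ⇒ p=151391, q=8035
i=10: a=5 ⇒ p=803418, q=42641
i=11: a=1 ⇒ p=954809, q=50676
→ (954809, 50676).  Check: 954809²=911660226481, 355·50676²=911660226480, difference 1.

954809 50676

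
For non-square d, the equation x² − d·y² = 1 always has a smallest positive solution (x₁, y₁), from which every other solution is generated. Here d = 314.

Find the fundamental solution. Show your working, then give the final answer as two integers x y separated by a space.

392499 22150

√314 → a₀=17, period (1,2,1,1,2,1,34); ℓ=7 odd so k=13
step 0: (17, 1)  from 17·(1,0) + (0,1)
…
step 3: (71, 4)  from 1·(53,3) + (18,1)
step 4: (124, 7)  from 1·(71,4) + (53,3)
step 5: (319, 18)  from 2·(124,7) + (71,4)
…
step 7: (15381, 868)  from 34·(443,25) + (319,18)
step 8: (15824, 893)  from 1·(15381,868) + (443,25)
…
step 10: (62853, 3547)  from 1·(47029,2654) + (15824,893)
…
step 12: (282617, 15949)  from 2·(109882,6201) + (62853,3547)
step 13: (392499, 22150)  from 1·(282617,15949) + (109882,6201)
(x₁, y₁) = (392499, 22150);  392499² − 314·22150² = 1 ✓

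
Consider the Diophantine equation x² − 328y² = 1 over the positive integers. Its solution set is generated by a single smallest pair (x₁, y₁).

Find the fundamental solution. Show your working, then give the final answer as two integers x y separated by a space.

d=328: √d = [18; 9,36] (ℓ=2, even), read p_1/q_1
step 0: (18, 1)  from 18·(1,0) + (0,1)
step 1: (163, 9)  from 9·(18,1) + (1,0)
fundamental: x₁=163, y₁=9  (since 26569 − 328·81 = 1)

163 9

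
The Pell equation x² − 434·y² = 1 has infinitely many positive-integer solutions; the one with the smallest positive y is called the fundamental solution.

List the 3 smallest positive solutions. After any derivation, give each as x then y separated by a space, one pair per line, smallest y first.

d=434: √d = [20; 1,4,1,40] (ℓ=4, even), read p_3/q_3
k=0  a_k=20  p_k/q_k = 20/1
k=1  a_k=1  p_k/q_k = 21/1
k=2  a_k=4  p_k/q_k = 104/5
k=3  a_k=1  p_k/q_k = 125/6
fundamental: x₁=125, y₁=6  (since 15625 − 434·36 = 1)
k=2:  x_2 = 125·125+434·6·6 = 31249,  y_2 = 125·6+6·125 = 1500
k=3:  x_3 = 125·31249+434·6·1500 = 7812125,  y_3 = 125·1500+6·31249 = 374994

125 6
31249 1500
7812125 374994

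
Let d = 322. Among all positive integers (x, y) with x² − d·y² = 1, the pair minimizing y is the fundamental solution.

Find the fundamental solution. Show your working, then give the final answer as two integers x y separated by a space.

323 18

[17; 1,16,1,34] for √322; ℓ=4 ⇒ convergent index 3
step 0: (17, 1)  from 17·(1,0) + (0,1)
…
step 2: (305, 17)  from 16·(18,1) + (17,1)
step 3: (323, 18)  from 1·(305,17) + (18,1)
→ (323, 18).  Check: 323²=104329, 322·18²=104328, difference 1.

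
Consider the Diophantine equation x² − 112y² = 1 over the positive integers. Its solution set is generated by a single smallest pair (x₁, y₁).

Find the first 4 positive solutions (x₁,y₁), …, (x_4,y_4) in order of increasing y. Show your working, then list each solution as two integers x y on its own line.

127 12
32257 3048
8193151 774180
2081028097 196638672

[10; 1,1,2,1,1,20] for √112; ℓ=6 ⇒ convergent index 5
i=0: a=10 ⇒ p=10, q=1
i=1: a=1 ⇒ p=11, q=1
i=2: a=1 ⇒ p=21, q=2
…
i=4: a=1 ⇒ p=74, q=7
i=5: a=1 ⇒ p=127, q=12
→ (127, 12).  Check: 127²=16129, 112·12²=16128, difference 1.
(x_2, y_2) = (127·127 + 112·12·12, 127·12 + 12·127) = (32257, 3048)
(x_3, y_3) = (127·32257 + 112·12·3048, 127·3048 + 12·32257) = (8193151, 774180)
(x_4, y_4) = (127·8193151 + 112·12·774180, 127·774180 + 12·8193151) = (2081028097, 196638672)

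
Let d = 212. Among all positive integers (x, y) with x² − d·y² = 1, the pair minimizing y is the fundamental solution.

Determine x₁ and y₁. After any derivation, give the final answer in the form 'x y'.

d=212: √d = [14; 1,1,3,1,1,…,1,1,28] (ℓ=14, even), read p_13/q_13
a_0=14:  p_0=14·1+0=14,  q_0=14·0+1=1
a_1=1:  p_1=1·14+1=15,  q_1=1·1+0=1
a_2=1:  p_2=1·15+14=29,  q_2=1·1+1=2
a_3=3:  p_3=3·29+15=102,  q_3=3·2+1=7
a_4=1:  p_4=1·102+29=131,  q_4=1·7+2=9
a_5=1:  p_5=1·131+102=233,  q_5=1·9+7=16
…
a_7=6:  p_7=6·364+233=2417,  q_7=6·25+16=166
a_8=1:  p_8=1·2417+364=2781,  q_8=1·166+25=191
a_9=1:  p_9=1·2781+2417=5198,  q_9=1·191+166=357
a_10=1:  p_10=1·5198+2781=7979,  q_10=1·357+191=548
a_11=3:  p_11=3·7979+5198=29135,  q_11=3·548+357=2001
a_12=1:  p_12=1·29135+7979=37114,  q_12=1·2001+548=2549
a_13=1:  p_13=1·37114+29135=66249,  q_13=1·2549+2001=4550
(x₁, y₁) = (66249, 4550);  66249² − 212·4550² = 1 ✓

66249 4550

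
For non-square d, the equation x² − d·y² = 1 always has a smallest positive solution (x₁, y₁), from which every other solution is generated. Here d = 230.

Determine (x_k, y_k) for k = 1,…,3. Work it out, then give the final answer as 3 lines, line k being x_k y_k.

91 6
16561 1092
3014011 198738

[15; 6,30] for √230; ℓ=2 ⇒ convergent index 1
a_0=15:  p_0=15·1+0=15,  q_0=15·0+1=1
a_1=6:  p_1=6·15+1=91,  q_1=6·1+0=6
(x₁, y₁) = (91, 6);  91² − 230·6² = 1 ✓
(91+6√230)^2 = 16561 + 1092√230
(91+6√230)^3 = 3014011 + 198738√230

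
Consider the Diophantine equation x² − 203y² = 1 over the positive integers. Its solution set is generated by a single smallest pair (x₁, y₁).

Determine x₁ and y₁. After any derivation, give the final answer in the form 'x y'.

57 4

√203 = [14; 4,28, …], period ℓ=2 (even) → k=1
i=0: a=14 ⇒ p=14, q=1
i=1: a=4 ⇒ p=57, q=4
→ (57, 4).  Check: 57²=3249, 203·4²=3248, difference 1.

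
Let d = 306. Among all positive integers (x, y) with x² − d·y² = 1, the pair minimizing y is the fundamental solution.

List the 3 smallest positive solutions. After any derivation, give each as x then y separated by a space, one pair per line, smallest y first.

35 2
2449 140
171395 9798

√306 → a₀=17, period (2,34); ℓ=2 even so k=1
k=0  a_k=17  p_k/q_k = 17/1
k=1  a_k=2  p_k/q_k = 35/2
fundamental: x₁=35, y₁=2  (since 1225 − 306·4 = 1)
(35+2√306)^2 = 2449 + 140√306
(35+2√306)^3 = 171395 + 9798√306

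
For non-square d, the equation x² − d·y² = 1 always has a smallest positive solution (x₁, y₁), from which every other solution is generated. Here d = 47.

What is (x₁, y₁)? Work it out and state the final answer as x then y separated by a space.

48 7

√47 = [6; 1,5,1,12, …], period ℓ=4 (even) → k=3
k=0  a_k=6  p_k/q_k = 6/1
…
k=2  a_k=5  p_k/q_k = 41/6
k=3  a_k=1  p_k/q_k = 48/7
(x₁, y₁) = (48, 7);  48² − 47·7² = 1 ✓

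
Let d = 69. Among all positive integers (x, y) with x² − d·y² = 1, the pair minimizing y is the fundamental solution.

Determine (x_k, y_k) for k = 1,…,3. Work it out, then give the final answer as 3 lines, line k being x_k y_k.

7775 936
120901249 14554800
1880014414175 226327139064

[8; 3,3,1,4,1,3,3,16] for √69; ℓ=8 ⇒ convergent index 7
a_0=8:  p_0=8·1+0=8,  q_0=8·0+1=1
a_1=3:  p_1=3·8+1=25,  q_1=3·1+0=3
…
a_6=3:  p_6=3·623+515=2384,  q_6=3·75+62=287
a_7=3:  p_7=3·2384+623=7775,  q_7=3·287+75=936
(x₁, y₁) = (7775, 936);  7775² − 69·936² = 1 ✓
n=2: (7775,936)∘(7775,936) = (7775·7775+69·936·936, 7775·936+936·7775) = (120901249,14554800)
n=3: (120901249,14554800)∘(7775,936) = (7775·120901249+69·936·14554800, 7775·14554800+936·120901249) = (1880014414175,226327139064)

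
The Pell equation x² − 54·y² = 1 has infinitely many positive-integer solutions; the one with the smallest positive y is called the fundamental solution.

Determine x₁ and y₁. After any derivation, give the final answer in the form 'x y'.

[7; 2,1,6,1,2,14] for √54; ℓ=6 ⇒ convergent index 5
i=0: a=7 ⇒ p=7, q=1
…
i=3: a=6 ⇒ p=147, q=20
i=4: a=1 ⇒ p=169, q=23
i=5: a=2 ⇒ p=485, q=66
fundamental: x₁=485, y₁=66  (since 235225 − 54·4356 = 1)

485 66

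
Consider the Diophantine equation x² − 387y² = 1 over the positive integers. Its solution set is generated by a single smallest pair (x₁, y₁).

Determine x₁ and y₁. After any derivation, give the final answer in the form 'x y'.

3482 177

√387 → a₀=19, period (1,2,19,2,1,38); ℓ=6 even so k=5
k=0  a_k=19  p_k/q_k = 19/1
k=1  a_k=1  p_k/q_k = 20/1
k=2  a_k=2  p_k/q_k = 59/3
k=3  a_k=19  p_k/q_k = 1141/58
k=4  a_k=2  p_k/q_k = 2341/119
k=5  a_k=1  p_k/q_k = 3482/177
(x₁, y₁) = (3482, 177);  3482² − 387·177² = 1 ✓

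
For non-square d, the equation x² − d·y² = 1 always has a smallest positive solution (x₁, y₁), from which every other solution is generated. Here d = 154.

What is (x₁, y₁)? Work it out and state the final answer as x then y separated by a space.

21295 1716

d=154: √d = [12; 2,2,3,1,2,1,3,2,2,24] (ℓ=10, even), read p_9/q_9
a_0=12:  p_0=12·1+0=12,  q_0=12·0+1=1
…
a_8=2:  p_8=2·3847+1030=8724,  q_8=2·310+83=703
a_9=2:  p_9=2·8724+3847=21295,  q_9=2·703+310=1716
→ (21295, 1716).  Check: 21295²=453477025, 154·1716²=453477024, difference 1.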